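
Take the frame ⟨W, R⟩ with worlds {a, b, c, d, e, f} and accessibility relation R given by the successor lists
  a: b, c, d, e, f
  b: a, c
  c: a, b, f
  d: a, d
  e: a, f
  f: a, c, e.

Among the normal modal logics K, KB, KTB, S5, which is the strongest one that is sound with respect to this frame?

KB

Symmetric (axiom B): yes — every pair in R has its reverse in R.
Reflexive (axiom T): no — a is not related to itself.
Euclidean (axiom 5): no — a R b and a R d, but not b R d.
So F validates K, KB; KTB would additionally require R to be reflexive. The strongest is KB.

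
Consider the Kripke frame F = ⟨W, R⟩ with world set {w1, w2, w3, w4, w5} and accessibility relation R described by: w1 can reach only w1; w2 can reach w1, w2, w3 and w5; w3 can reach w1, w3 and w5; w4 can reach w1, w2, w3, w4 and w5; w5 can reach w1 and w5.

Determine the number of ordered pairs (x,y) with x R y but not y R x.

Enumerating: (w2,w1), (w2,w3), (w2,w5), (w3,w1), (w3,w5), (w4,w1), (w4,w2), (w4,w3), (w4,w5), (w5,w1).

10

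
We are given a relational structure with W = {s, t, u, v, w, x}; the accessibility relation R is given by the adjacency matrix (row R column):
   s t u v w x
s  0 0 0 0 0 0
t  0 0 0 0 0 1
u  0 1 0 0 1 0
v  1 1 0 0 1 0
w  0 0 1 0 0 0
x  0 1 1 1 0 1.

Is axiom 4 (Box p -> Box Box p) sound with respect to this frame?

Axiom 4 corresponds to the accessibility relation being transitive.
Transitive: no — t R x and x R u, but not t R u.

No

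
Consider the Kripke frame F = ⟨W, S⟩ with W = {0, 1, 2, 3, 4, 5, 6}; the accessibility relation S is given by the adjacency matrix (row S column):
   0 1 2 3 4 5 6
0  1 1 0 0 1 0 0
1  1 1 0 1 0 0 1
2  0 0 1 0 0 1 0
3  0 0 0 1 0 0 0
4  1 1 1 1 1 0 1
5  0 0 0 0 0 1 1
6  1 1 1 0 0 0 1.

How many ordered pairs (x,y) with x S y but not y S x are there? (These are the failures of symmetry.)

9

Enumerating: (1,3), (2,5), (4,1), (4,2), (4,3), (4,6), (5,6), (6,0), (6,2).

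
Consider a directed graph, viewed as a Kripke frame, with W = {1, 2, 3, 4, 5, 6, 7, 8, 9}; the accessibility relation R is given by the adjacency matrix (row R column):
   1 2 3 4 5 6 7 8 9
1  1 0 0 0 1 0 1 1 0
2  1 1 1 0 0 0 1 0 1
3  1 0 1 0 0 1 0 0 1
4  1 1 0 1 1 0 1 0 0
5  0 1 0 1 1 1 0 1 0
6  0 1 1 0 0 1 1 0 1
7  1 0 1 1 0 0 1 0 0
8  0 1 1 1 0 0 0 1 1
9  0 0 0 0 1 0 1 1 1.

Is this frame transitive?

No

Transitive: no — 1 R 5 and 5 R 2, but not 1 R 2.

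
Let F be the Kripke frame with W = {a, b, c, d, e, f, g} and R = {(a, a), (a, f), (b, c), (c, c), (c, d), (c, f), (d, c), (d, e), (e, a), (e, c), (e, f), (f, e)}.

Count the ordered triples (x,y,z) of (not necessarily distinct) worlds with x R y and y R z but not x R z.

Enumerating: (a,f,e), (b,c,d), (b,c,f), (c,d,e), (c,f,e), (d,c,d), (d,c,f), (d,e,a), (d,e,f), (e,c,d), (e,f,e), (f,e,a), (f,e,c), (f,e,f).

14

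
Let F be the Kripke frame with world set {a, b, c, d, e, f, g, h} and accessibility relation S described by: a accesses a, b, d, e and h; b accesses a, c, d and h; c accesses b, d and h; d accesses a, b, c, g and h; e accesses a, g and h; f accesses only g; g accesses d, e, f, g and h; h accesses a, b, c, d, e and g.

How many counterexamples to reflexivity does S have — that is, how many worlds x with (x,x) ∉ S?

Enumerating: b, c, d, e, f, h.

6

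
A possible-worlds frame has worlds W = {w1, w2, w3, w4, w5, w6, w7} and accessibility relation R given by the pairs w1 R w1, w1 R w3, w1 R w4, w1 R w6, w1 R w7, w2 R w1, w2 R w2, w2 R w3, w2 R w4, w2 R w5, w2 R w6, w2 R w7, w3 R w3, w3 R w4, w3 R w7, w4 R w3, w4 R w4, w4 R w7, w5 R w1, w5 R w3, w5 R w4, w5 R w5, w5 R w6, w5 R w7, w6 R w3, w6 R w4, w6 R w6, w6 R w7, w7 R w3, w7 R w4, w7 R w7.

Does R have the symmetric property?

No

Symmetric: no — w1 R w3 but not w3 R w1.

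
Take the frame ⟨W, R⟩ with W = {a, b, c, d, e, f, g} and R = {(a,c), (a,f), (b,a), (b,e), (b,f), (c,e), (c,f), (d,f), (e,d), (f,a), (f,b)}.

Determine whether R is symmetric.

No

Symmetric: no — a R c but not c R a.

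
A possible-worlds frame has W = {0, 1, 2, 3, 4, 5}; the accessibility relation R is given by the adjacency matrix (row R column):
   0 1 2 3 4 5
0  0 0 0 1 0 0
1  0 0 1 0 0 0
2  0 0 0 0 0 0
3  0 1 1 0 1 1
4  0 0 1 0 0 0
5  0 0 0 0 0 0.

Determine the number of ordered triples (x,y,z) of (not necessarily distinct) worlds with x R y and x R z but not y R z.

Enumerating: (0,3,3), (1,2,2), (3,1,1), (3,1,4), (3,1,5), (3,2,1), (3,2,2), (3,2,4), (3,2,5), (3,4,1), (3,4,4), (3,4,5), (3,5,1), (3,5,2), (3,5,4), (3,5,5), (4,2,2).

17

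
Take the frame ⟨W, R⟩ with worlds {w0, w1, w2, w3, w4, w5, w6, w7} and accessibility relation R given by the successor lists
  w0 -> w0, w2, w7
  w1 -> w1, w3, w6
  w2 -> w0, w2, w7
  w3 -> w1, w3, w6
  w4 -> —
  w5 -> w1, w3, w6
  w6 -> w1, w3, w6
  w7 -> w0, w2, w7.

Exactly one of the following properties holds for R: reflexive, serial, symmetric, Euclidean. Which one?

Reflexive: no — w4 is not related to itself.
Serial: no — w4 has no R-successor.
Symmetric: no — w5 R w1 but not w1 R w5.
Euclidean: yes — any two successors of a common world are R-related.
Only Euclidean holds.

Euclidean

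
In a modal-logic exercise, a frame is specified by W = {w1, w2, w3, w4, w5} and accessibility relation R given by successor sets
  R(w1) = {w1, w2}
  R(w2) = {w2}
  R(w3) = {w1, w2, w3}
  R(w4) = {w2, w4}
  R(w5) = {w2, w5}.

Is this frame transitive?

Yes

Transitive: yes — every two-step R-path is closed by a direct edge.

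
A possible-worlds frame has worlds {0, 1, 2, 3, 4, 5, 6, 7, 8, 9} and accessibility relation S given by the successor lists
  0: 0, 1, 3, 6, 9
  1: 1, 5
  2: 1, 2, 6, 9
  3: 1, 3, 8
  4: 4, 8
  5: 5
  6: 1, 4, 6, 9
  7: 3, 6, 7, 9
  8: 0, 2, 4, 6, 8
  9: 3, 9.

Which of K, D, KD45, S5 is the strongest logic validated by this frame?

D

Serial (axiom D): yes — every world has a successor (e.g. 0 S 0).
Euclidean (axiom 5): no — 0 S 1 and 0 S 3, but not 1 S 3.
Transitive (axiom 4): no — 0 S 1 and 1 S 5, but not 0 S 5.
Reflexive (axiom T): yes — every world is S-related to itself.
So F validates K, D; KD45 would additionally require S to be Euclidean and transitive. The strongest is D.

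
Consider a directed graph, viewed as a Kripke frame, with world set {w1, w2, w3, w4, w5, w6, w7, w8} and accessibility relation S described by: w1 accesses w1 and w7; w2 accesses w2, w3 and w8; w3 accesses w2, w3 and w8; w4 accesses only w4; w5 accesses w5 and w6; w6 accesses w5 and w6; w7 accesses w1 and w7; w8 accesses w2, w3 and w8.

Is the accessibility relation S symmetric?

Symmetric: yes — every pair in S has its reverse in S.

Yes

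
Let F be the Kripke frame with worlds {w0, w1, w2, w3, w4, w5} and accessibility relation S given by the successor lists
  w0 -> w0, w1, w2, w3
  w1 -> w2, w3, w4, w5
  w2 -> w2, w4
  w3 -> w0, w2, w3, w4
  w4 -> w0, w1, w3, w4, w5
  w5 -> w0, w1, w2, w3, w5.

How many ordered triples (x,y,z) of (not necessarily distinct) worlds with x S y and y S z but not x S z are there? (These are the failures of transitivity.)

23

Enumerating: (w0,w1,w4), (w0,w1,w5), (w0,w2,w4), (w0,w3,w4), (w1,w3,w0), (w1,w4,w0), (w1,w4,w1), (w1,w5,w0), (w1,w5,w1), (w2,w4,w0), (w2,w4,w1), (w2,w4,w3), … and 11 more.
Total: 23.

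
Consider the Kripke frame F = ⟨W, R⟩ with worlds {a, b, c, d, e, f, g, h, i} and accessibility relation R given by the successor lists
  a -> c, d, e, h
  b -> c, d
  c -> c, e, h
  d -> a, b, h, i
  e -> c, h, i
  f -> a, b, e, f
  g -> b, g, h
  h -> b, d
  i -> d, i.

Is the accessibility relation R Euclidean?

No

Euclidean: no — a R c and a R d, but not c R d.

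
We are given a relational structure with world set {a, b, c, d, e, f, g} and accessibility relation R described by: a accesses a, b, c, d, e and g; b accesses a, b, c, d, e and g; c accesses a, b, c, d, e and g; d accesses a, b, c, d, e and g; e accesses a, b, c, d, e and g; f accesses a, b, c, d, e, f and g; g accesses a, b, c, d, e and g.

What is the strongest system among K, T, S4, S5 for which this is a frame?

Reflexive (axiom T): yes — every world is R-related to itself.
Transitive (axiom 4): yes — every two-step R-path is closed by a direct edge.
Euclidean (axiom 5): no — f R a and f R f, but not a R f.
So F validates K, T, S4; S5 would additionally require R to be Euclidean. The strongest is S4.

S4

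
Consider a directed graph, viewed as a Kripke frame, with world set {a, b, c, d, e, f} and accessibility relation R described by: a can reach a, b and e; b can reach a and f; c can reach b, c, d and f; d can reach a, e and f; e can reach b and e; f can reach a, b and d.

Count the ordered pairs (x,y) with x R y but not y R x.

8

Enumerating: (a,e), (c,b), (c,d), (c,f), (d,a), (d,e), (e,b), (f,a).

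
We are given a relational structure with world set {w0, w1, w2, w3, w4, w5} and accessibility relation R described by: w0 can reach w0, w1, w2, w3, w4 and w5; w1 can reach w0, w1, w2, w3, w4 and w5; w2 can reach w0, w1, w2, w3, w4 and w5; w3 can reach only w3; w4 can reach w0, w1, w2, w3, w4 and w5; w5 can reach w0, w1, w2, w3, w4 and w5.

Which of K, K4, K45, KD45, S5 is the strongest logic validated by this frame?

Transitive (axiom 4): yes — every two-step R-path is closed by a direct edge.
Euclidean (axiom 5): no — w0 R w3 and w0 R w1, but not w3 R w1.
Serial (axiom D): yes — every world has a successor (e.g. w0 R w0).
Reflexive (axiom T): yes — every world is R-related to itself.
So F validates K, K4; K45 would additionally require R to be Euclidean. The strongest is K4.

K4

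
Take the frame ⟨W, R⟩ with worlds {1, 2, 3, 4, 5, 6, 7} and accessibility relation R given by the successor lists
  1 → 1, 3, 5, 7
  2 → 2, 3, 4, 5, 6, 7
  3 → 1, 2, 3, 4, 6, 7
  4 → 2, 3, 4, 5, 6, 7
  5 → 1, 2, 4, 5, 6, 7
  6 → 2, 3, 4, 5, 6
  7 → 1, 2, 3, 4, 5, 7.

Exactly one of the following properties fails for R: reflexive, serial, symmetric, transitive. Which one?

Reflexive: yes — every world is R-related to itself.
Serial: yes — every world has a successor (e.g. 1 R 1).
Symmetric: yes — every pair in R has its reverse in R.
Transitive: no — 1 R 3 and 3 R 2, but not 1 R 2.
Only transitive fails.

transitive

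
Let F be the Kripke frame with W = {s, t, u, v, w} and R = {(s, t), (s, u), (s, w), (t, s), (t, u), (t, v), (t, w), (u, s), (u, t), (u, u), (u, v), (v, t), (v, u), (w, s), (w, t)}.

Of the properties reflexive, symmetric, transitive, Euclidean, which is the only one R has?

symmetric

Reflexive: no — s is not related to itself.
Symmetric: yes — every pair in R has its reverse in R.
Transitive: no — s R t and t R v, but not s R v.
Euclidean: no — s R u and s R w, but not u R w.
Only symmetric holds.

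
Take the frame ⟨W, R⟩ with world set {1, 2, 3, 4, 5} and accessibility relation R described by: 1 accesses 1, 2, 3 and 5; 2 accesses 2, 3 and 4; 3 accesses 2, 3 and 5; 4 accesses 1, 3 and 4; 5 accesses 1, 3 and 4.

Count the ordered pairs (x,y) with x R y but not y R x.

6

Enumerating: (1,2), (1,3), (2,4), (4,1), (4,3), (5,4).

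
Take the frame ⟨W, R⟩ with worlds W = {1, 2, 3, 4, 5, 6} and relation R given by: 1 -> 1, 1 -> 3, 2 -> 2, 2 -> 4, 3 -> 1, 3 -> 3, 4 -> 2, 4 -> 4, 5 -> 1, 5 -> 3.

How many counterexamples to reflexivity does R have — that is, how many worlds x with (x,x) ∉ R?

2

Enumerating: 5, 6.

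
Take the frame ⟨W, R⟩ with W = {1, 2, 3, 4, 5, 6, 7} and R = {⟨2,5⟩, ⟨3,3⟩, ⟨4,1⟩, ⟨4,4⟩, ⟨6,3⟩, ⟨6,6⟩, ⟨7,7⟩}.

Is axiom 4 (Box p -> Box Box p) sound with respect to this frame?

By correspondence theory, 4 is valid on a frame iff R is transitive.
Transitive: yes — every two-step R-path is closed by a direct edge.

Yes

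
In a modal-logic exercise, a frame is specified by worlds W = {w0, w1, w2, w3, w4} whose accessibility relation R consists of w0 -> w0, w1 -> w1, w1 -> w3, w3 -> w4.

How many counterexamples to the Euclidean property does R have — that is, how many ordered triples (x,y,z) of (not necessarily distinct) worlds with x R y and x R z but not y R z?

3

Enumerating: (w1,w3,w1), (w1,w3,w3), (w3,w4,w4).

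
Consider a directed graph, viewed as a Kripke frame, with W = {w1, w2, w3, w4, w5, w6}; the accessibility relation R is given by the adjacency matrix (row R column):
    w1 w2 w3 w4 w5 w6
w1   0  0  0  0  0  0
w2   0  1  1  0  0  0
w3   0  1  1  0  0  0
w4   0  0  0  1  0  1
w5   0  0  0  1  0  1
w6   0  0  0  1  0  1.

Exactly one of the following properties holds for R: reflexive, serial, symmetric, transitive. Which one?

Reflexive: no — w1 is not related to itself.
Serial: no — w1 has no R-successor.
Symmetric: no — w5 R w4 but not w4 R w5.
Transitive: yes — every two-step R-path is closed by a direct edge.
Only transitive holds.

transitive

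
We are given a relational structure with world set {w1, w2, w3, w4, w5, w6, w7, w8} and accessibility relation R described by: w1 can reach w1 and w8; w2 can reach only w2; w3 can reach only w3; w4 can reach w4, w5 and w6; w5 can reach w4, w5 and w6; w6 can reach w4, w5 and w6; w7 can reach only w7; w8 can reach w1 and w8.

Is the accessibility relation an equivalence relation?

Yes

Reflexive: yes — every world is R-related to itself.
Symmetric: yes — every pair in R has its reverse in R.
Transitive: yes — every two-step R-path is closed by a direct edge.
So R is an equivalence relation.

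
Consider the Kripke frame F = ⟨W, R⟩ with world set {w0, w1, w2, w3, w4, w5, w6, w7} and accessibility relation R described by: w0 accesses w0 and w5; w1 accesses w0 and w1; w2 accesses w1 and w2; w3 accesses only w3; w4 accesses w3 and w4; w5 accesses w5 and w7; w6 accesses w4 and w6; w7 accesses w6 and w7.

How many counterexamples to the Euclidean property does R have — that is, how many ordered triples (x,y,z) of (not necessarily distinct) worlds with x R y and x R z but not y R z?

7

Enumerating: (w0,w5,w0), (w1,w0,w1), (w2,w1,w2), (w4,w3,w4), (w5,w7,w5), (w6,w4,w6), (w7,w6,w7).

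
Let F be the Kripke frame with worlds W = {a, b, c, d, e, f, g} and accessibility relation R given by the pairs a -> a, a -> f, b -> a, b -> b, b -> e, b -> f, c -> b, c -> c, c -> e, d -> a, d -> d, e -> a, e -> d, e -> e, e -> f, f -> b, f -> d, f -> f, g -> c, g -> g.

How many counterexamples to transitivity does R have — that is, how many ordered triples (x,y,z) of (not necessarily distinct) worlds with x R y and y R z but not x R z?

Enumerating: (a,f,b), (a,f,d), (b,e,d), (b,f,d), (c,b,a), (c,b,f), (c,e,a), (c,e,d), (c,e,f), (d,a,f), (e,f,b), (f,b,a), (f,b,e), (f,d,a), (g,c,b), (g,c,e).

16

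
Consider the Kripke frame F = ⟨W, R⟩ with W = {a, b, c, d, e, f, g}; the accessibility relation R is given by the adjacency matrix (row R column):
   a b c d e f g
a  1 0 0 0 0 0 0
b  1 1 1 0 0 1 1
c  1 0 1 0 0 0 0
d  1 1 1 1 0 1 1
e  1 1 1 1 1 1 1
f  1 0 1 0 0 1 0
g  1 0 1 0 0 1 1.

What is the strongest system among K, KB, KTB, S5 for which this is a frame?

K

Symmetric (axiom B): no — b R a but not a R b.
Reflexive (axiom T): yes — every world is R-related to itself.
Euclidean (axiom 5): no — b R a and b R c, but not a R c.
So F validates K; KB would additionally require R to be symmetric. The strongest is K.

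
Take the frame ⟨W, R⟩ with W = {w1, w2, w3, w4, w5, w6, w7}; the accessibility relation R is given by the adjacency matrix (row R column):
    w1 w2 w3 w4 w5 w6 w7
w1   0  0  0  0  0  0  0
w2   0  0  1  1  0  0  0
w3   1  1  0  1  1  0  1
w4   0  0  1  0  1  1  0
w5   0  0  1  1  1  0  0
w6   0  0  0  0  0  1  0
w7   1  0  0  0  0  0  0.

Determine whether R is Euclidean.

Euclidean: no — w3 R w1 and w3 R w2, but not w1 R w2.

No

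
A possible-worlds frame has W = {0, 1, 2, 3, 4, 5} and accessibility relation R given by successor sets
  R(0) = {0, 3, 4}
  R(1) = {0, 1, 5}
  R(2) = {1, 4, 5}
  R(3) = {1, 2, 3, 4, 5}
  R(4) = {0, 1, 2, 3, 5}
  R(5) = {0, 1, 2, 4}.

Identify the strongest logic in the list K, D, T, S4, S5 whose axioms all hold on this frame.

D

Serial (axiom D): yes — every world has a successor (e.g. 0 R 0).
Reflexive (axiom T): no — 2 is not related to itself.
Transitive (axiom 4): no — 0 R 3 and 3 R 1, but not 0 R 1.
Euclidean (axiom 5): no — 1 R 0 and 1 R 5, but not 0 R 5.
So F validates K, D; T would additionally require R to be reflexive. The strongest is D.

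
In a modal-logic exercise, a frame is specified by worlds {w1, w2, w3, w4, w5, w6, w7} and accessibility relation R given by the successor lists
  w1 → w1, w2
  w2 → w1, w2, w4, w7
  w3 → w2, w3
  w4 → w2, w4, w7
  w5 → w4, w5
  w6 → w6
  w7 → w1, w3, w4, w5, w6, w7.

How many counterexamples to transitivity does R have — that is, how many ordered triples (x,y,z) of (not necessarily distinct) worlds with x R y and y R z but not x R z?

18

Enumerating: (w1,w2,w4), (w1,w2,w7), (w2,w7,w3), (w2,w7,w5), (w2,w7,w6), (w3,w2,w1), (w3,w2,w4), (w3,w2,w7), (w4,w2,w1), (w4,w7,w1), (w4,w7,w3), (w4,w7,w5), (w4,w7,w6), (w5,w4,w2), (w5,w4,w7), (w7,w1,w2), (w7,w3,w2), (w7,w4,w2).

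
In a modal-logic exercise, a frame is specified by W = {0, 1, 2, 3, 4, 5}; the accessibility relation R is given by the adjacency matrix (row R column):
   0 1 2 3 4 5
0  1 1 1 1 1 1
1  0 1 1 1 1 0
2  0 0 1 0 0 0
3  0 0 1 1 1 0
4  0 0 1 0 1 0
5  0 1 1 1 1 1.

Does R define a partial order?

Reflexive: yes — every world is R-related to itself.
Transitive: yes — every two-step R-path is closed by a direct edge.
Antisymmetric: yes — no distinct pair is related both ways.
So R is a partial order.

Yes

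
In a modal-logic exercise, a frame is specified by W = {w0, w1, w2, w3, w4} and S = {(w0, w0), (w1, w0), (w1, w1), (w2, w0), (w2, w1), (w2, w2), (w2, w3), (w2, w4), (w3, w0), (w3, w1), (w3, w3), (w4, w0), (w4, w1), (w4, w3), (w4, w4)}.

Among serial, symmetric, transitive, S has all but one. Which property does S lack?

symmetric

Serial: yes — every world has a successor (e.g. w0 S w0).
Symmetric: no — w1 S w0 but not w0 S w1.
Transitive: yes — every two-step S-path is closed by a direct edge.
Only symmetric fails.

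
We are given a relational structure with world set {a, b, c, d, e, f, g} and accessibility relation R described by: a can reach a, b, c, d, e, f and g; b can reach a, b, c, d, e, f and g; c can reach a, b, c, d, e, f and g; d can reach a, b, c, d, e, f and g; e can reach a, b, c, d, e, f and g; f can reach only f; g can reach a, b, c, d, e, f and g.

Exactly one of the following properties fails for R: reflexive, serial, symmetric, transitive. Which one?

symmetric

Reflexive: yes — every world is R-related to itself.
Serial: yes — every world has a successor (e.g. a R a).
Symmetric: no — a R f but not f R a.
Transitive: yes — every two-step R-path is closed by a direct edge.
Only symmetric fails.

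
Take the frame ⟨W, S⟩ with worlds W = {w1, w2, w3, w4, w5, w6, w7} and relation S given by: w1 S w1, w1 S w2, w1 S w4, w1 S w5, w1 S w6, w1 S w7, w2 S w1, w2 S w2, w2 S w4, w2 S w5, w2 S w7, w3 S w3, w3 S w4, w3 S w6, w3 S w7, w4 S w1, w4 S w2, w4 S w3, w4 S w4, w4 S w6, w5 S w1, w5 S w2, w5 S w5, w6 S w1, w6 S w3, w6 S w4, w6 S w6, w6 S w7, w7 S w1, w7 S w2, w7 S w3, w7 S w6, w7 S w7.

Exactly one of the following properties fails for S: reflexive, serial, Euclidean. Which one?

Reflexive: yes — every world is S-related to itself.
Serial: yes — every world has a successor (e.g. w1 S w1).
Euclidean: no — w1 S w2 and w1 S w6, but not w2 S w6.
Only Euclidean fails.

Euclidean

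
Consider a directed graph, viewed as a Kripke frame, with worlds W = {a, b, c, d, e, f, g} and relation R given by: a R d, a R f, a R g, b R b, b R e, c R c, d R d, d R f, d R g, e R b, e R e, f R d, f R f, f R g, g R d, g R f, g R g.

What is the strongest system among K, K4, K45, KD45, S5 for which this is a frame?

Transitive (axiom 4): yes — every two-step R-path is closed by a direct edge.
Euclidean (axiom 5): yes — any two successors of a common world are R-related.
Serial (axiom D): yes — every world has a successor (e.g. a R d).
Reflexive (axiom T): no — a is not related to itself.
So F validates K, K4, K45, KD45; S5 would additionally require R to be reflexive. The strongest is KD45.

KD45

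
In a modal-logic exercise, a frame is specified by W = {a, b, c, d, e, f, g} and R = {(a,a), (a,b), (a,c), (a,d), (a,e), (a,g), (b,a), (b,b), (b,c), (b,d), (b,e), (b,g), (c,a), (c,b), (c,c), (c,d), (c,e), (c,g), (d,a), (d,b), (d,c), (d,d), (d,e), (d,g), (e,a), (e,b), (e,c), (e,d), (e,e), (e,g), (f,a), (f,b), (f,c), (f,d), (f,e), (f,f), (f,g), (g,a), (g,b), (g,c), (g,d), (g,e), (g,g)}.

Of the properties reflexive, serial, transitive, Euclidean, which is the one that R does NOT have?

Euclidean

Reflexive: yes — every world is R-related to itself.
Serial: yes — every world has a successor (e.g. a R a).
Transitive: yes — every two-step R-path is closed by a direct edge.
Euclidean: no — f R a and f R f, but not a R f.
Only Euclidean fails.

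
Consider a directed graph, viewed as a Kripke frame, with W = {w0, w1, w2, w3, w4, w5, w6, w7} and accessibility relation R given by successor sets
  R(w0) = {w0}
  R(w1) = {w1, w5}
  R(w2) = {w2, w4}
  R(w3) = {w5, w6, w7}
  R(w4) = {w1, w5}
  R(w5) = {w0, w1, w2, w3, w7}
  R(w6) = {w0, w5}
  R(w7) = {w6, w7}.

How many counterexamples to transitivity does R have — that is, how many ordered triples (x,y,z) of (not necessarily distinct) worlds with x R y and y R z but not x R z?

Enumerating: (w1,w5,w0), (w1,w5,w2), (w1,w5,w3), (w1,w5,w7), (w2,w4,w1), (w2,w4,w5), (w3,w5,w0), (w3,w5,w1), (w3,w5,w2), (w3,w5,w3), (w3,w6,w0), (w4,w5,w0), … and 14 more.
Total: 26.

26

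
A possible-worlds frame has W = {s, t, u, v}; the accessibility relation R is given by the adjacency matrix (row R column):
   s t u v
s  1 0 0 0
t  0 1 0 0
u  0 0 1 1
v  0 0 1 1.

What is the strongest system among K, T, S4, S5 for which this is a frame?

S5

Reflexive (axiom T): yes — every world is R-related to itself.
Transitive (axiom 4): yes — every two-step R-path is closed by a direct edge.
Euclidean (axiom 5): yes — any two successors of a common world are R-related.
So F validates K, T, S4, S5. The strongest is S5.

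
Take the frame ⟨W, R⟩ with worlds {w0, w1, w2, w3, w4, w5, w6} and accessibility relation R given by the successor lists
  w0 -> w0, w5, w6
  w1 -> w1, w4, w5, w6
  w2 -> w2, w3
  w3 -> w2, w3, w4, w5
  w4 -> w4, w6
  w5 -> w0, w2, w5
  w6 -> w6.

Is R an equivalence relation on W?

No

Reflexive: yes — every world is R-related to itself.
Symmetric: no — w0 R w6 but not w6 R w0.
Transitive: no — w0 R w5 and w5 R w2, but not w0 R w2.
So R is not an equivalence relation.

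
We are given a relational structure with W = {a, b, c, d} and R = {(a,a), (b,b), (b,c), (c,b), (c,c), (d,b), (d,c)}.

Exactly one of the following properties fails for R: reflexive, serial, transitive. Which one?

Reflexive: no — d is not related to itself.
Serial: yes — every world has a successor (e.g. a R a).
Transitive: yes — every two-step R-path is closed by a direct edge.
Only reflexive fails.

reflexive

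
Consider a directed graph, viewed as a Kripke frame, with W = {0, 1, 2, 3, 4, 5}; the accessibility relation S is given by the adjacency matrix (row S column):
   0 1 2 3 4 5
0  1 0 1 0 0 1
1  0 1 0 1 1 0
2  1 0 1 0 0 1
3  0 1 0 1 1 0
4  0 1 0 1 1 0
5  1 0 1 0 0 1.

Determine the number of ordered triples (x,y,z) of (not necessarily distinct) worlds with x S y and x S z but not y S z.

0

S is Euclidean; there are no such tuples.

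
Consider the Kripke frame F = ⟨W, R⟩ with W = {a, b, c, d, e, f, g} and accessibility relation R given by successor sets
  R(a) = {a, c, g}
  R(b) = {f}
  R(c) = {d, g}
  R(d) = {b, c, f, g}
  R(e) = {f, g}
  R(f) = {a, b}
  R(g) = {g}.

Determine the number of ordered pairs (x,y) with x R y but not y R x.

9

Enumerating: (a,c), (a,g), (c,g), (d,b), (d,f), (d,g), (e,f), (e,g), (f,a).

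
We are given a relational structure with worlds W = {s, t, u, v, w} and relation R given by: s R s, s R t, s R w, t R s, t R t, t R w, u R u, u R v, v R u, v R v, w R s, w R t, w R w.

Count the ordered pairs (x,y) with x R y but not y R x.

R is symmetric; there are no such tuples.

0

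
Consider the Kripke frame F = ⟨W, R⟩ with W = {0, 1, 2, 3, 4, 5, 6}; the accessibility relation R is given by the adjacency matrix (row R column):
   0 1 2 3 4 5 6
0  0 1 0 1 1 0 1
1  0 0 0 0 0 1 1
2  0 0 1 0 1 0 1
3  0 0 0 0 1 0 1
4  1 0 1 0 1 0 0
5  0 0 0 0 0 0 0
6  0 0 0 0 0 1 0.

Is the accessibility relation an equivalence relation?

Reflexive: no — 0 is not related to itself.
Symmetric: no — 0 R 1 but not 1 R 0.
Transitive: no — 0 R 1 and 1 R 5, but not 0 R 5.
So R is not an equivalence relation.

No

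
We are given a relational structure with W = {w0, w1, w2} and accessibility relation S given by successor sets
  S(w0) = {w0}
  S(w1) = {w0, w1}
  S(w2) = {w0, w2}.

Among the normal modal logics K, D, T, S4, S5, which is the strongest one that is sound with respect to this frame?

Serial (axiom D): yes — every world has a successor (e.g. w0 S w0).
Reflexive (axiom T): yes — every world is S-related to itself.
Transitive (axiom 4): yes — every two-step S-path is closed by a direct edge.
Euclidean (axiom 5): no — w1 S w0 and w1 S w1, but not w0 S w1.
So F validates K, D, T, S4; S5 would additionally require S to be Euclidean. The strongest is S4.

S4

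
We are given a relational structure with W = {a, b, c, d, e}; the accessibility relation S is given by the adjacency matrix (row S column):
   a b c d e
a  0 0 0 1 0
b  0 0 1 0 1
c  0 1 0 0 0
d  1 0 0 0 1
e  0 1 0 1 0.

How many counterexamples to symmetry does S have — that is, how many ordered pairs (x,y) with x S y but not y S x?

0

S is symmetric; there are no such tuples.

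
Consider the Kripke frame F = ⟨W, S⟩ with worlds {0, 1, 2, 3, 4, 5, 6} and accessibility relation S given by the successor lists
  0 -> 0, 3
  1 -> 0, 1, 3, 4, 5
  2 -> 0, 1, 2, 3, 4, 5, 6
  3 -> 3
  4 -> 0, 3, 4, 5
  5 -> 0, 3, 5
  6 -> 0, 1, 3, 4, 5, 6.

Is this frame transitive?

Yes

Transitive: yes — every two-step S-path is closed by a direct edge.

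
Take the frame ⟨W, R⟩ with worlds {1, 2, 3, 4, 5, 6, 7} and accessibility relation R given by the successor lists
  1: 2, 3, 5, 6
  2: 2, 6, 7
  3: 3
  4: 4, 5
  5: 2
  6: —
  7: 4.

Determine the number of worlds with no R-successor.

Enumerating: 6.

1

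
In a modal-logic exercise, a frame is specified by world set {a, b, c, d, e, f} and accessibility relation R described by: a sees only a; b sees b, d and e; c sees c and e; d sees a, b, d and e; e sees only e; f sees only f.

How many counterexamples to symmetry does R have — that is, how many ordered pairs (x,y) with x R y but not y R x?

4

Enumerating: (b,e), (c,e), (d,a), (d,e).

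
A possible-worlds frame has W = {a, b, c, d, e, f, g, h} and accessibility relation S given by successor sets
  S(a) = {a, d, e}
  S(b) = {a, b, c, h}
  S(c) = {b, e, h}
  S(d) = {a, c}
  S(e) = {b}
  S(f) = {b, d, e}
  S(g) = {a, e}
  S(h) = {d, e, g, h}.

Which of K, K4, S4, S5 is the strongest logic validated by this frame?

K

Transitive (axiom 4): no — a S d and d S c, but not a S c.
Reflexive (axiom T): no — c is not related to itself.
Euclidean (axiom 5): no — a S d and a S e, but not d S e.
So F validates K; K4 would additionally require S to be transitive. The strongest is K.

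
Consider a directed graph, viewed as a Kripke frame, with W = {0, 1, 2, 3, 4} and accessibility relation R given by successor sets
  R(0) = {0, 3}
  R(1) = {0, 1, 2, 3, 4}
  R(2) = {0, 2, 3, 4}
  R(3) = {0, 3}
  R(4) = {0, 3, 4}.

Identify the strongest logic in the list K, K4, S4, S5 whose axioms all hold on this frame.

Transitive (axiom 4): yes — every two-step R-path is closed by a direct edge.
Reflexive (axiom T): yes — every world is R-related to itself.
Euclidean (axiom 5): no — 1 R 0 and 1 R 2, but not 0 R 2.
So F validates K, K4, S4; S5 would additionally require R to be Euclidean. The strongest is S4.

S4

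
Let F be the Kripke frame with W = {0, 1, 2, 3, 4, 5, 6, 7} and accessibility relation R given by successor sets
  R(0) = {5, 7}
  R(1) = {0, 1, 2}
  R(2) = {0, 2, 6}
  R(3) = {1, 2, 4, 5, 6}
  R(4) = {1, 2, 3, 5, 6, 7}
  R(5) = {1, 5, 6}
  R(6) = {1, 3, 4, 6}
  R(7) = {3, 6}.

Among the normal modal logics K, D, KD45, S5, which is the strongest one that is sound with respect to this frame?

Serial (axiom D): yes — every world has a successor (e.g. 0 R 5).
Euclidean (axiom 5): no — 0 R 5 and 0 R 7, but not 5 R 7.
Transitive (axiom 4): no — 0 R 5 and 5 R 1, but not 0 R 1.
Reflexive (axiom T): no — 0 is not related to itself.
So F validates K, D; KD45 would additionally require R to be Euclidean and transitive. The strongest is D.

D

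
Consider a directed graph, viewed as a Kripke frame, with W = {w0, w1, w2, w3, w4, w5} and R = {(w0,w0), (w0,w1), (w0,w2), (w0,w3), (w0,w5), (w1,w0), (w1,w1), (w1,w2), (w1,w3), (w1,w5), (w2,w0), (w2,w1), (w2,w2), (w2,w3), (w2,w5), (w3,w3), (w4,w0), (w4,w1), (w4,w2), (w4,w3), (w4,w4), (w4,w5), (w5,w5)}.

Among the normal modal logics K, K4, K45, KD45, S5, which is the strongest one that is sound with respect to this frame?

Transitive (axiom 4): yes — every two-step R-path is closed by a direct edge.
Euclidean (axiom 5): no — w0 R w3 and w0 R w1, but not w3 R w1.
Serial (axiom D): yes — every world has a successor (e.g. w0 R w0).
Reflexive (axiom T): yes — every world is R-related to itself.
So F validates K, K4; K45 would additionally require R to be Euclidean. The strongest is K4.

K4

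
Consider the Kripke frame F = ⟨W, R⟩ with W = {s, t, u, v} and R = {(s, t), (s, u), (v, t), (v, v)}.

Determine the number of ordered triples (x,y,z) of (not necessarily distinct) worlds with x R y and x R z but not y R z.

Enumerating: (s,t,t), (s,t,u), (s,u,t), (s,u,u), (v,t,t), (v,t,v).

6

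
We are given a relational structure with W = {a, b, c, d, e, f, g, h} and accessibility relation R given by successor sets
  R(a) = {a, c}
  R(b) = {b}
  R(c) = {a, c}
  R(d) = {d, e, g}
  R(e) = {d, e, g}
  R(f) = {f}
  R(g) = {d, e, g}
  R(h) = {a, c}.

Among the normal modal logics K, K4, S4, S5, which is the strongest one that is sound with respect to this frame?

K4

Transitive (axiom 4): yes — every two-step R-path is closed by a direct edge.
Reflexive (axiom T): no — h is not related to itself.
Euclidean (axiom 5): yes — any two successors of a common world are R-related.
So F validates K, K4; S4 would additionally require R to be reflexive. The strongest is K4.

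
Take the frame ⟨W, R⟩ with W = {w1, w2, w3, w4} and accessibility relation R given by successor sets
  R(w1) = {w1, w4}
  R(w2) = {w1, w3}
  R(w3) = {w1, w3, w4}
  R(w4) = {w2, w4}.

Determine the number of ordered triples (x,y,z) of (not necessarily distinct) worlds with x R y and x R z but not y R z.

Enumerating: (w1,w4,w1), (w2,w1,w3), (w3,w1,w3), (w3,w4,w1), (w3,w4,w3), (w4,w2,w2), (w4,w2,w4).

7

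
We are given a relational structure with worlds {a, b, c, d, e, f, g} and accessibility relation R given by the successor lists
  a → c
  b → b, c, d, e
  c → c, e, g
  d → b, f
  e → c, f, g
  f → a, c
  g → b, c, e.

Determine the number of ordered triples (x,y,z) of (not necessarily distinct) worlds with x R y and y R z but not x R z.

23

Enumerating: (a,c,e), (a,c,g), (b,c,g), (b,d,f), (b,e,f), (b,e,g), (c,e,f), (c,g,b), (d,b,c), (d,b,d), (d,b,e), (d,f,a), … and 11 more.
Total: 23.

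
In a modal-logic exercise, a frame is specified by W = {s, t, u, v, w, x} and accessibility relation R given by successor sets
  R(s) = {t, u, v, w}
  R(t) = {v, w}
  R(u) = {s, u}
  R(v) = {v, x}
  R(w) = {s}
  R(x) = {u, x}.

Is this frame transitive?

No

Transitive: no — s R v and v R x, but not s R x.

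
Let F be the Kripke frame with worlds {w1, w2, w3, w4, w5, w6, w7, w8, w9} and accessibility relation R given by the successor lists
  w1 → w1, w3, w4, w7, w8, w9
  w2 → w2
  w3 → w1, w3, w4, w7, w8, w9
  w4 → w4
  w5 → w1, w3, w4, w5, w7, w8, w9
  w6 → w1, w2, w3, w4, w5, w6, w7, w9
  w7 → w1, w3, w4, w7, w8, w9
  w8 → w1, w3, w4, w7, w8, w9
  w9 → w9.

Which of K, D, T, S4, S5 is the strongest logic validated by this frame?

T

Serial (axiom D): yes — every world has a successor (e.g. w1 R w1).
Reflexive (axiom T): yes — every world is R-related to itself.
Transitive (axiom 4): no — w6 R w1 and w1 R w8, but not w6 R w8.
Euclidean (axiom 5): no — w1 R w4 and w1 R w3, but not w4 R w3.
So F validates K, D, T; S4 would additionally require R to be transitive. The strongest is T.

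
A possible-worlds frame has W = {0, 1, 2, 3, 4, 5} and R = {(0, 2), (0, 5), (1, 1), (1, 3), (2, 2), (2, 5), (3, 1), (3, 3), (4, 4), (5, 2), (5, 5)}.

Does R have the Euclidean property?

Yes

Euclidean: yes — any two successors of a common world are R-related.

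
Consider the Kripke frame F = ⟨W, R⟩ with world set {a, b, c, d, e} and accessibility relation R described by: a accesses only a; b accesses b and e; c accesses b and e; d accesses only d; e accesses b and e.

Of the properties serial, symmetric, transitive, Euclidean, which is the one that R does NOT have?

Serial: yes — every world has a successor (e.g. a R a).
Symmetric: no — c R b but not b R c.
Transitive: yes — every two-step R-path is closed by a direct edge.
Euclidean: yes — any two successors of a common world are R-related.
Only symmetric fails.

symmetric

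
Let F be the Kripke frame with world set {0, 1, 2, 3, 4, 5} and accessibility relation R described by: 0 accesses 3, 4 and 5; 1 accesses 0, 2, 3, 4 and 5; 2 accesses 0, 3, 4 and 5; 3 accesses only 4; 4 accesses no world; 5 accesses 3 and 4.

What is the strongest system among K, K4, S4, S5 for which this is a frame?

K4

Transitive (axiom 4): yes — every two-step R-path is closed by a direct edge.
Reflexive (axiom T): no — 0 is not related to itself.
Euclidean (axiom 5): no — 0 R 3 and 0 R 5, but not 3 R 5.
So F validates K, K4; S4 would additionally require R to be reflexive. The strongest is K4.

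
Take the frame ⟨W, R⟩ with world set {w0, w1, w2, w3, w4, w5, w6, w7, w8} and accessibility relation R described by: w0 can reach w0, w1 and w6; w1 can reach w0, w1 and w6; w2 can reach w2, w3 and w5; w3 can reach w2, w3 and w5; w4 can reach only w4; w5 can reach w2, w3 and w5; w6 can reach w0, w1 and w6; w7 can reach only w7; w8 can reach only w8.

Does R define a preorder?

Yes

Reflexive: yes — every world is R-related to itself.
Transitive: yes — every two-step R-path is closed by a direct edge.
So R is a preorder.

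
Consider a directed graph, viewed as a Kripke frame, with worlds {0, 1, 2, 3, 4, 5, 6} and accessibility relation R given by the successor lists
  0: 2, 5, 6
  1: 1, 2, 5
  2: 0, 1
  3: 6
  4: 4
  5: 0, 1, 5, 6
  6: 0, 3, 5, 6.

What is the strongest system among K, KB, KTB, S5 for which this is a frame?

Symmetric (axiom B): yes — every pair in R has its reverse in R.
Reflexive (axiom T): no — 0 is not related to itself.
Euclidean (axiom 5): no — 0 R 2 and 0 R 5, but not 2 R 5.
So F validates K, KB; KTB would additionally require R to be reflexive. The strongest is KB.

KB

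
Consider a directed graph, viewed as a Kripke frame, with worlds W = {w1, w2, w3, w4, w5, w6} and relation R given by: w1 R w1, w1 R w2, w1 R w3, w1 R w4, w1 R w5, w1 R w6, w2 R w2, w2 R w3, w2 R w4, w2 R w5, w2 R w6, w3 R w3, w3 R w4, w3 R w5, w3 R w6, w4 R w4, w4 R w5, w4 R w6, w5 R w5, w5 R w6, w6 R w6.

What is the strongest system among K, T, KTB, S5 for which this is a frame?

Reflexive (axiom T): yes — every world is R-related to itself.
Symmetric (axiom B): no — w1 R w2 but not w2 R w1.
Euclidean (axiom 5): no — w1 R w3 and w1 R w2, but not w3 R w2.
So F validates K, T; KTB would additionally require R to be symmetric. The strongest is T.

T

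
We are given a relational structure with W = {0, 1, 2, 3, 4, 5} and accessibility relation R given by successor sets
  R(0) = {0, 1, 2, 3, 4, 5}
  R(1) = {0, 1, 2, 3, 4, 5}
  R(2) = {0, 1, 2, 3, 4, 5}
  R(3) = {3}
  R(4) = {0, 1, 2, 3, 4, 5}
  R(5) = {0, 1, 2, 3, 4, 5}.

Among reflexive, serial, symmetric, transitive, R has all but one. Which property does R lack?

symmetric

Reflexive: yes — every world is R-related to itself.
Serial: yes — every world has a successor (e.g. 0 R 0).
Symmetric: no — 0 R 3 but not 3 R 0.
Transitive: yes — every two-step R-path is closed by a direct edge.
Only symmetric fails.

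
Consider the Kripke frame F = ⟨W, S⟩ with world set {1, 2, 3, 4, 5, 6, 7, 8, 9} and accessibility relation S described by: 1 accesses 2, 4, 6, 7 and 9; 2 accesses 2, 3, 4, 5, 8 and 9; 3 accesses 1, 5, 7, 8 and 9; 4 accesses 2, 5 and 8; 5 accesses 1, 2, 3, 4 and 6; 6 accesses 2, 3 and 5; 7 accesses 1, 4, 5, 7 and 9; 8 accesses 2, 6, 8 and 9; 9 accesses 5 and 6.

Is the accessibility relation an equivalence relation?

Reflexive: no — 1 is not related to itself.
Symmetric: no — 1 S 2 but not 2 S 1.
Transitive: no — 1 S 2 and 2 S 3, but not 1 S 3.
So S is not an equivalence relation.

No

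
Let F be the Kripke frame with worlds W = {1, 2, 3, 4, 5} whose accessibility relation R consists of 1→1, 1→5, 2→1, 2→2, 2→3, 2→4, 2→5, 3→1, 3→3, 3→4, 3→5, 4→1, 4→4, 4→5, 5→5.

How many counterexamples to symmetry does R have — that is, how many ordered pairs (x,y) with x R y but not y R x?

10

Enumerating: (1,5), (2,1), (2,3), (2,4), (2,5), (3,1), (3,4), (3,5), (4,1), (4,5).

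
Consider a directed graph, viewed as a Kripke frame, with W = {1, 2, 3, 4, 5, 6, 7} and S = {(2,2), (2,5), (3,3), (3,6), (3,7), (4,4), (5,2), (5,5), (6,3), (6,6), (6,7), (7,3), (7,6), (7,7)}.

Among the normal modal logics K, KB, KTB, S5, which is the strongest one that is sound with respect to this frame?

KB

Symmetric (axiom B): yes — every pair in S has its reverse in S.
Reflexive (axiom T): no — 1 is not related to itself.
Euclidean (axiom 5): yes — any two successors of a common world are S-related.
So F validates K, KB; KTB would additionally require S to be reflexive. The strongest is KB.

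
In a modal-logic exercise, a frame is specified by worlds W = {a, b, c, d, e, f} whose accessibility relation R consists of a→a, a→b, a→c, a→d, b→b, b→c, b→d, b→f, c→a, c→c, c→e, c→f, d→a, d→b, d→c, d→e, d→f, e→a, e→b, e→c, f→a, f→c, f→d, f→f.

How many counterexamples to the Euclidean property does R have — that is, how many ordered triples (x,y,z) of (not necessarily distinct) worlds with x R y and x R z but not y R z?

27

Enumerating: (a,b,a), (a,c,b), (a,c,d), (a,d,d), (b,c,b), (b,c,d), (b,d,d), (b,f,b), (c,a,e), (c,a,f), (c,e,e), (c,e,f), … and 15 more.
Total: 27.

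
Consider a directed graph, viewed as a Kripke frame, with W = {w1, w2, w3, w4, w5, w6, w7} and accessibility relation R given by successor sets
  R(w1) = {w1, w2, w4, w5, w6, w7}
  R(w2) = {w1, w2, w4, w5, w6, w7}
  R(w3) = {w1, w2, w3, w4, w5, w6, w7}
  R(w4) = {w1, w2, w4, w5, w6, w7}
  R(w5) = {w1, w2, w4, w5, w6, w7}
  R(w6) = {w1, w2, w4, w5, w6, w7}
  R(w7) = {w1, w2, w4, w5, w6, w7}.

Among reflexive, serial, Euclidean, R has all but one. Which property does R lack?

Euclidean

Reflexive: yes — every world is R-related to itself.
Serial: yes — every world has a successor (e.g. w1 R w1).
Euclidean: no — w3 R w1 and w3 R w3, but not w1 R w3.
Only Euclidean fails.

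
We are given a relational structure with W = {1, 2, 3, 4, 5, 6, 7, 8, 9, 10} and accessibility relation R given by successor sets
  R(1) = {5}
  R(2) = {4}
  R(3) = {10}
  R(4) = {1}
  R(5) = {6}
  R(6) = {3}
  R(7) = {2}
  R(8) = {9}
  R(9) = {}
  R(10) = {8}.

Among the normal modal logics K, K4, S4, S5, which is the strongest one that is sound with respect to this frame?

Transitive (axiom 4): no — 1 R 5 and 5 R 6, but not 1 R 6.
Reflexive (axiom T): no — 1 is not related to itself.
Euclidean (axiom 5): no — 1 R 5 and 1 R 5, but not 5 R 5.
So F validates K; K4 would additionally require R to be transitive. The strongest is K.

K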